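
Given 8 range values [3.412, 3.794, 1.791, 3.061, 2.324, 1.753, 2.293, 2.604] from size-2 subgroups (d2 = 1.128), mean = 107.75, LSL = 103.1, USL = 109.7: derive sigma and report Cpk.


R_bar = (3.412 + 3.794 + 1.791 + 3.061 + 2.324 + 1.753 + 2.293 + 2.604) / 8 = 2.629
sigma = R_bar / d2 = 2.629 / 1.128 = 2.3306738
Cp = (USL - LSL)/(6*sigma) = (109.7 - 103.1)/(6*2.3306738) = 0.4720
Cpu = (109.7 - 107.75)/(3*2.3306738) = 0.2789
Cpl = (107.75 - 103.1)/(3*2.3306738) = 0.6650
Cpk = min(Cpu, Cpl) = 0.2789

0.2789


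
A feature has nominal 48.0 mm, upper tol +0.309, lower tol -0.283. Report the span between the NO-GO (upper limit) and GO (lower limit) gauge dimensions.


GO = nominal - lower_tol (smallest hole = maximum material condition)
GO = 48.0 - 0.283 = 47.717
NO-GO = nominal + upper_tol (largest hole = least material condition)
NO-GO = 48.0 + 0.309 = 48.309
spread = NO-GO - GO = 48.309 - 47.717 = 0.5920

0.5920


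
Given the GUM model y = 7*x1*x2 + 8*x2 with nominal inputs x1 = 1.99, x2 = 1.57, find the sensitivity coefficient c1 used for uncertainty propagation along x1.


y = 7*x1*x2 + 8*x2
dy/dx1 = 7*x2
Evaluate at x2 = 1.57: c1 = 7 * 1.57
c1 = 10.9900

10.9900


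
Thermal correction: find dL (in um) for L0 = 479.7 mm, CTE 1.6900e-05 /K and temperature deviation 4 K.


dL = L * alpha * dT
= 479.7 * 1.6900e-05 * 4
= 0.0324277 mm
dL_um = 0.0324277 * 1000 = 32.4277 um

32.4277


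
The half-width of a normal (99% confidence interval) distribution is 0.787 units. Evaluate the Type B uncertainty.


u_B = half_width / 2.576
u_B = 0.787 / 2.576
u_B = 0.3055

0.3055


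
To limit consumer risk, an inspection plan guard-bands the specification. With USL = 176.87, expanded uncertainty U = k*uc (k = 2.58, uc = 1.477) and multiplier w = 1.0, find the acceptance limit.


U = k * uc = 2.58 * 1.477 = 3.81066
guard band g = w * U = 1.0 * 3.81066 = 3.81066
AL = USL - g = 176.87 - 3.81066
AL = 173.0593

173.0593


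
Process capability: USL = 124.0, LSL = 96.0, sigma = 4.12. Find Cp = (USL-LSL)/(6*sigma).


Cp = (USL - LSL) / (6 * sigma)
= (124.0 - 96.0) / (6 * 4.12)
= 28.0000 / 24.7200
= 1.1327

1.1327


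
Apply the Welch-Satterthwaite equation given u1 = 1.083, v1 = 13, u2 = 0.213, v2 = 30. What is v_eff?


uc = sqrt(u1^2 + u2^2) = sqrt(1.083^2 + 0.213^2) = 1.1037473
v_eff = uc^4 / (u1^4/v1 + u2^4/v2)
= 1.1037473^4 / (1.083^4/13 + 0.213^4/30)
= 1.4841528 / 0.10588927
v_eff = 14.0161

14.0161


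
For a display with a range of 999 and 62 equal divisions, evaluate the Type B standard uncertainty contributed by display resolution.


resolution = range / divisions
resolution = 999 / 62 = 16.112903
u_res = resolution / (2*sqrt(3))
u_res = 16.112903 / 3.4641016
u_res = 4.6514

4.6514


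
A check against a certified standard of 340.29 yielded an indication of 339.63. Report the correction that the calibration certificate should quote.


Correction = standard - reading
= 340.29 - 339.63
= 0.6600

0.6600


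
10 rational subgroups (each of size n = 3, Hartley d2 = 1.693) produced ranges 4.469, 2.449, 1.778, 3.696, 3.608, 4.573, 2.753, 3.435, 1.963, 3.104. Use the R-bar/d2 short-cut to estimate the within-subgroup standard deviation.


R_bar = (4.469 + 2.449 + 1.778 + 3.696 + 3.608 + 4.573 + 2.753 + 3.435 + 1.963 + 3.104) / 10
R_bar = 31.828 / 10 = 3.1828
sigma_hat = R_bar / d2 = 3.1828 / 1.693 = 1.8800

1.8800


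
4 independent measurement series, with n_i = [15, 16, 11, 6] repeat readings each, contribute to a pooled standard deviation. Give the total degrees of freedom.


nu = sum_i (n_i - 1)
nu = ((15 - 1) + (16 - 1) + (11 - 1) + (6 - 1))
nu = 14 + 15 + 10 + 5
nu = 44

44


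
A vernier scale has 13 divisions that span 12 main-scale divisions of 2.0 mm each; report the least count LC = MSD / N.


LC = MSD / n_div
= 2.0 / 13
= 0.1538

0.1538


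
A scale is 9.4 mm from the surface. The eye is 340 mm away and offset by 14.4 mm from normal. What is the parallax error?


error = h * offset / d
= 9.4 * 14.4 / 340
= 0.3981

0.3981


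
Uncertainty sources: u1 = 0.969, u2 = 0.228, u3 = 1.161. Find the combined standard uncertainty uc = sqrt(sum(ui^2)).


uc = sqrt(0.969^2 + 0.228^2 + 1.161^2)
uc = sqrt(2.338866)
uc = 1.5293

1.5293


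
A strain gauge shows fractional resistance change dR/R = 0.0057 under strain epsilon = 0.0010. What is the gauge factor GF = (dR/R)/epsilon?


GF = (dR/R) / epsilon
= 0.0057 / 0.0010
= 5.7000

5.7000


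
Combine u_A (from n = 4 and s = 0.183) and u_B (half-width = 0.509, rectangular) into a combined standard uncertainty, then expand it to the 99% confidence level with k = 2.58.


u_A = s / sqrt(n) = 0.183 / sqrt(4) = 0.0915
u_B = half_width / sqrt(3) = 0.509 / sqrt(3) = 0.29387129
uc = sqrt(u_A^2 + u_B^2) = sqrt(0.0915^2 + 0.29387129^2) = 0.30778659
U = k * uc = 2.58 * 0.30778659
U = 0.7941

0.7941


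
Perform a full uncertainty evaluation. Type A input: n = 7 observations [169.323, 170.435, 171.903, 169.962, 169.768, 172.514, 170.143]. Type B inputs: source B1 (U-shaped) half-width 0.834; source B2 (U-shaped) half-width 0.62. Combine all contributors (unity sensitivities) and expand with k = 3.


mean = (169.323 + 170.435 + 171.903 + 169.962 + 169.768 + 172.514 + 170.143) / 7 = 170.5782857
s = sqrt(sum((x - mean)^2)/(n-1)) = 1.1778494
u_A = s / sqrt(n) = 1.1778494 / sqrt(7) = 0.44518523
u_B1 = 0.834 / sqrt(2) = 0.58972706
u_B2 = 0.62 / sqrt(2) = 0.4384062
uc = sqrt(0.44518523^2 + 0.58972706^2 + 0.4384062^2) = 0.85916697
U = k * uc = 3 * 0.85916697
U = 2.5775

2.5775


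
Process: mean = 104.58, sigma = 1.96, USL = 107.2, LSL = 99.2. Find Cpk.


Cpu = (USL - mean) / (3*sigma) = (107.2 - 104.58) / (3*1.96) = 0.4456
Cpl = (mean - LSL) / (3*sigma) = (104.58 - 99.2) / (3*1.96) = 0.9150
Cpk = min(Cpu, Cpl) = 0.4456

0.4456


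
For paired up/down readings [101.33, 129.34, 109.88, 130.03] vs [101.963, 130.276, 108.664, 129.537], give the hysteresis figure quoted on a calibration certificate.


|101.33 - 101.963| = 0.6330
|129.34 - 130.276| = 0.9360
|109.88 - 108.664| = 1.2160
|130.03 - 129.537| = 0.4930
hysteresis = max(diffs) = 1.2160

1.2160


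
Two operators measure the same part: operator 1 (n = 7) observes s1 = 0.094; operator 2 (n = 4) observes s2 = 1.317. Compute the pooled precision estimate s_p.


s_p = sqrt(((n1-1)*s1^2 + (n2-1)*s2^2) / (n1+n2-2))
numerator = (7-1)*0.094^2 + (4-1)*1.317^2 = 0.053016 + 5.203467 = 5.256483
denominator = 7 + 4 - 2 = 9
s_p^2 = 5.256483 / 9 = 0.58405367
s_p = sqrt(0.58405367) = 0.7642

0.7642


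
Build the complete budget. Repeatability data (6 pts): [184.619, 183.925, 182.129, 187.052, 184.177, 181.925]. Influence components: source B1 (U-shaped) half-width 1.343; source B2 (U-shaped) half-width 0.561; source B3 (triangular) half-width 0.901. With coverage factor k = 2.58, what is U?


mean = (184.619 + 183.925 + 182.129 + 187.052 + 184.177 + 181.925) / 6 = 183.9711667
s = sqrt(sum((x - mean)^2)/(n-1)) = 1.8727572
u_A = s / sqrt(n) = 1.8727572 / sqrt(6) = 0.76454993
u_B1 = 1.343 / sqrt(2) = 0.94964441
u_B2 = 0.561 / sqrt(2) = 0.3966869
u_B3 = 0.901 / sqrt(6) = 0.36783171
uc = sqrt(0.76454993^2 + 0.94964441^2 + 0.3966869^2 + 0.36783171^2) = 1.3337997
U = k * uc = 2.58 * 1.3337997
U = 3.4412

3.4412


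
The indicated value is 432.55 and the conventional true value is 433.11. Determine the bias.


Systematic error = measured - true
= 432.55 - 433.11
= -0.5600

-0.5600


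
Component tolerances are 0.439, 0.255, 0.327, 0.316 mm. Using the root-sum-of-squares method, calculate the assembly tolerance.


RSS = sqrt(0.439^2 + 0.255^2 + 0.327^2 + 0.316^2)
= sqrt(0.464531)
= 0.6816

0.6816


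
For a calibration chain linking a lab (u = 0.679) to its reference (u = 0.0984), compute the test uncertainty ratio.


TUR = u_lab / u_ref
= 0.679 / 0.0984
= 6.9004

6.9004


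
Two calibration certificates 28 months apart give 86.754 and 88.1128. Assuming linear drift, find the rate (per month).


rate = (v2 - v1) / months
= (88.1128 - 86.754) / 28
= 1.3588 / 28
= 0.0485

0.0485


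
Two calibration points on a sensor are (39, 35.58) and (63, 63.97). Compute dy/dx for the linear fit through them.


slope = (y2 - y1) / (x2 - x1)
= (63.97 - 35.58) / (63 - 39)
= 28.3900 / 24
= 1.1829

1.1829


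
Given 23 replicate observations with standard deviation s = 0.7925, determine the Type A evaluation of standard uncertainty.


u_A = s / sqrt(n)
u_A = 0.7925 / sqrt(23)
u_A = 0.7925 / 4.7958315
u_A = 0.1652

0.1652


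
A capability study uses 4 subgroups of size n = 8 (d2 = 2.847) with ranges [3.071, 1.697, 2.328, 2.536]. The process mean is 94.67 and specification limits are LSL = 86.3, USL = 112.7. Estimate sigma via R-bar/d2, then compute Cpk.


R_bar = (3.071 + 1.697 + 2.328 + 2.536) / 4 = 2.408
sigma = R_bar / d2 = 2.408 / 2.847 = 0.8458026
Cp = (USL - LSL)/(6*sigma) = (112.7 - 86.3)/(6*0.8458026) = 5.2022
Cpu = (112.7 - 94.67)/(3*0.8458026) = 7.1057
Cpl = (94.67 - 86.3)/(3*0.8458026) = 3.2986
Cpk = min(Cpu, Cpl) = 3.2986

3.2986


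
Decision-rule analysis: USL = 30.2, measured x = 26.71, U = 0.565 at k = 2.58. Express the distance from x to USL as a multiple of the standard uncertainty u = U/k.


u = U / k = 0.565 / 2.58 = 0.21899225
margin = |USL - x| = |30.2 - 26.71| = 3.49
z = margin / u = 3.49 / 0.21899225
z = 15.9366

15.9366


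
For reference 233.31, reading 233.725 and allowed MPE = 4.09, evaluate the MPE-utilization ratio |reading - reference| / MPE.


e = indication - reference = 233.725 - 233.31 = 0.4150
|e| = 0.4150
ratio = |e| / MPE = 0.4150 / 4.09
ratio = 0.1015

0.1015


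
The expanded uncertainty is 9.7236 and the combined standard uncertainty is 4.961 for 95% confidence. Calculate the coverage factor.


k = U / uc
k = 9.7236 / 4.961
k = 1.96

1.96


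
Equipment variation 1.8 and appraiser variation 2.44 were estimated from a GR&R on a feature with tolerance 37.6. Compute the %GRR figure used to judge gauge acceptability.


GRR = sqrt(EV^2 + AV^2) = sqrt(1.8^2 + 2.44^2) = 3.032095
%GRR = GRR / tol * 100 = 3.032095 / 37.6 * 100
%GRR = 8.0641

8.0641


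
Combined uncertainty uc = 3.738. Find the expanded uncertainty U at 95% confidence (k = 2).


U = k * uc
U = 2 * 3.738
U = 7.4760

7.4760


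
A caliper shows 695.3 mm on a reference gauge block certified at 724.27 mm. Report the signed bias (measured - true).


Systematic error = measured - true
= 695.3 - 724.27
= -28.9700

-28.9700


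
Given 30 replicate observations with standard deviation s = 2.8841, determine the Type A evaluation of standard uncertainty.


u_A = s / sqrt(n)
u_A = 2.8841 / sqrt(30)
u_A = 2.8841 / 5.4772256
u_A = 0.5266

0.5266


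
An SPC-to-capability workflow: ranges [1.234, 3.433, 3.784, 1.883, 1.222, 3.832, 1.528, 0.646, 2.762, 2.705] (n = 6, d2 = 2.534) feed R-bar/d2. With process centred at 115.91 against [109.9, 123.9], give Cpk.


R_bar = (1.234 + 3.433 + 3.784 + 1.883 + 1.222 + 3.832 + 1.528 + 0.646 + 2.762 + 2.705) / 10 = 2.3029
sigma = R_bar / d2 = 2.3029 / 2.534 = 0.90880032
Cp = (USL - LSL)/(6*sigma) = (123.9 - 109.9)/(6*0.90880032) = 2.5675
Cpu = (123.9 - 115.91)/(3*0.90880032) = 2.9306
Cpl = (115.91 - 109.9)/(3*0.90880032) = 2.2044
Cpk = min(Cpu, Cpl) = 2.2044

2.2044


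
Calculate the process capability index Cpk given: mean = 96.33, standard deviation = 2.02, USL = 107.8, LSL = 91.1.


Cpu = (USL - mean) / (3*sigma) = (107.8 - 96.33) / (3*2.02) = 1.8927
Cpl = (mean - LSL) / (3*sigma) = (96.33 - 91.1) / (3*2.02) = 0.8630
Cpk = min(Cpu, Cpl) = 0.8630

0.8630


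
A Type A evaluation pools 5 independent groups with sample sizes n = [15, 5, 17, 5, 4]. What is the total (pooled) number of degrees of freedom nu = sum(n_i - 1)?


nu = sum_i (n_i - 1)
nu = ((15 - 1) + (5 - 1) + (17 - 1) + (5 - 1) + (4 - 1))
nu = 14 + 4 + 16 + 4 + 3
nu = 41

41


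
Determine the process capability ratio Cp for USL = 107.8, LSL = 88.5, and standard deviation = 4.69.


Cp = (USL - LSL) / (6 * sigma)
= (107.8 - 88.5) / (6 * 4.69)
= 19.3000 / 28.1400
= 0.6859

0.6859


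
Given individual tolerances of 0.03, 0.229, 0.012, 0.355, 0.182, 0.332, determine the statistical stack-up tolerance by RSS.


RSS = sqrt(0.03^2 + 0.229^2 + 0.012^2 + 0.355^2 + 0.182^2 + 0.332^2)
= sqrt(0.322858)
= 0.5682

0.5682


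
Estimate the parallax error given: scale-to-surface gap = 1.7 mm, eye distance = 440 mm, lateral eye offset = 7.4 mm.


error = h * offset / d
= 1.7 * 7.4 / 440
= 0.0286

0.0286


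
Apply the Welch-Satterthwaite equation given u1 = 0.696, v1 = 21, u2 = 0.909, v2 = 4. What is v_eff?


uc = sqrt(u1^2 + u2^2) = sqrt(0.696^2 + 0.909^2) = 1.1448568
v_eff = uc^4 / (u1^4/v1 + u2^4/v2)
= 1.1448568^4 / (0.696^4/21 + 0.909^4/4)
= 1.7179269 / 0.1818593
v_eff = 9.4465

9.4465


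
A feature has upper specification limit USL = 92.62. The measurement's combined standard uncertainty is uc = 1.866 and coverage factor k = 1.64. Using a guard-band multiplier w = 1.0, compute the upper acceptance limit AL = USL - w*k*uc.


U = k * uc = 1.64 * 1.866 = 3.06024
guard band g = w * U = 1.0 * 3.06024 = 3.06024
AL = USL - g = 92.62 - 3.06024
AL = 89.5598

89.5598


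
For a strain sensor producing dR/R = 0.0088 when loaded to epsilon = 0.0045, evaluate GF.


GF = (dR/R) / epsilon
= 0.0088 / 0.0045
= 1.9556

1.9556


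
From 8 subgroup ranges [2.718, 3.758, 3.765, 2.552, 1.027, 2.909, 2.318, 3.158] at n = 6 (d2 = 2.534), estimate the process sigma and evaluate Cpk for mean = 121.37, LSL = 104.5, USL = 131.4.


R_bar = (2.718 + 3.758 + 3.765 + 2.552 + 1.027 + 2.909 + 2.318 + 3.158) / 8 = 2.775625
sigma = R_bar / d2 = 2.775625 / 2.534 = 1.0953532
Cp = (USL - LSL)/(6*sigma) = (131.4 - 104.5)/(6*1.0953532) = 4.0930
Cpu = (131.4 - 121.37)/(3*1.0953532) = 3.0523
Cpl = (121.37 - 104.5)/(3*1.0953532) = 5.1338
Cpk = min(Cpu, Cpl) = 3.0523

3.0523


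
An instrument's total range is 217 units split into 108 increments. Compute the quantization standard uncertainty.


resolution = range / divisions
resolution = 217 / 108 = 2.0092593
u_res = resolution / (2*sqrt(3))
u_res = 2.0092593 / 3.4641016
u_res = 0.5800

0.5800


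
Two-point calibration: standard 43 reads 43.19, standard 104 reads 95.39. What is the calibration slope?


slope = (y2 - y1) / (x2 - x1)
= (95.39 - 43.19) / (104 - 43)
= 52.2000 / 61
= 0.8557

0.8557


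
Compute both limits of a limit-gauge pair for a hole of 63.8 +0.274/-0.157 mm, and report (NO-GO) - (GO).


GO = nominal - lower_tol (smallest hole = maximum material condition)
GO = 63.8 - 0.157 = 63.643
NO-GO = nominal + upper_tol (largest hole = least material condition)
NO-GO = 63.8 + 0.274 = 64.074
spread = NO-GO - GO = 64.074 - 63.643 = 0.4310

0.4310


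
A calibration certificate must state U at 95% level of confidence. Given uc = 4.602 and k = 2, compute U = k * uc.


U = k * uc
U = 2 * 4.602
U = 9.2040

9.2040


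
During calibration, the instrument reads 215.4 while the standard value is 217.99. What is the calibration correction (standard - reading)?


Correction = standard - reading
= 217.99 - 215.4
= 2.5900

2.5900


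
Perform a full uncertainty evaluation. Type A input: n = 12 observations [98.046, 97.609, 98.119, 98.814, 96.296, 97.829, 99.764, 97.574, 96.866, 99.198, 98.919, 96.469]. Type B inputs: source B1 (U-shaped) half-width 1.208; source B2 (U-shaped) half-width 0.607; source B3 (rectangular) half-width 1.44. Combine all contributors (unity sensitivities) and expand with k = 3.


mean = (98.046 + 97.609 + 98.119 + 98.814 + 96.296 + 97.829 + 99.764 + 97.574 + 96.866 + 99.198 + 98.919 + 96.469) / 12 = 97.95858333
s = sqrt(sum((x - mean)^2)/(n-1)) = 1.0848913
u_A = s / sqrt(n) = 1.0848913 / sqrt(12) = 0.31318114
u_B1 = 1.208 / sqrt(2) = 0.85418499
u_B2 = 0.607 / sqrt(2) = 0.42921382
u_B3 = 1.44 / sqrt(3) = 0.83138439
uc = sqrt(0.31318114^2 + 0.85418499^2 + 0.42921382^2 + 0.83138439^2) = 1.3050437
U = k * uc = 3 * 1.3050437
U = 3.9151

3.9151


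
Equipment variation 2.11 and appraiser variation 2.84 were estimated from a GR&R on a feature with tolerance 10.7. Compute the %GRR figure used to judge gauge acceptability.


GRR = sqrt(EV^2 + AV^2) = sqrt(2.11^2 + 2.84^2) = 3.5380362
%GRR = GRR / tol * 100 = 3.5380362 / 10.7 * 100
%GRR = 33.0658

33.0658


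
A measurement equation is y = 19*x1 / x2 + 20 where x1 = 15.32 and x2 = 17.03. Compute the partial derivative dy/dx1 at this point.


y = 19*x1 / x2 + 20
dy/dx1 = 19/x2
Evaluate at x2 = 17.03: c1 = 19 / 17.03
c1 = 1.1157

1.1157


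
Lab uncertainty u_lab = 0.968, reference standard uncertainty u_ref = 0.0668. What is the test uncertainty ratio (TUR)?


TUR = u_lab / u_ref
= 0.968 / 0.0668
= 14.4910

14.4910


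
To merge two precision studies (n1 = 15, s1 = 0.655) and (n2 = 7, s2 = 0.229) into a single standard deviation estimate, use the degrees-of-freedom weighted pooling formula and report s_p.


s_p = sqrt(((n1-1)*s1^2 + (n2-1)*s2^2) / (n1+n2-2))
numerator = (15-1)*0.655^2 + (7-1)*0.229^2 = 6.00635 + 0.314646 = 6.320996
denominator = 15 + 7 - 2 = 20
s_p^2 = 6.320996 / 20 = 0.3160498
s_p = sqrt(0.3160498) = 0.5622

0.5622


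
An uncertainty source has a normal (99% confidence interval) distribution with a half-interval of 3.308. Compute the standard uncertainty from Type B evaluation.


u_B = half_width / 2.576
u_B = 3.308 / 2.576
u_B = 1.2842

1.2842


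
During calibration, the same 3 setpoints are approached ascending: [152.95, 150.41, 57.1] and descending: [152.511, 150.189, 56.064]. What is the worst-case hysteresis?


|152.95 - 152.511| = 0.4390
|150.41 - 150.189| = 0.2210
|57.1 - 56.064| = 1.0360
hysteresis = max(diffs) = 1.0360

1.0360


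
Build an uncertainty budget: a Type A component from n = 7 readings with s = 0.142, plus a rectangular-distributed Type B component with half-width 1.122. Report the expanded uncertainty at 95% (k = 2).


u_A = s / sqrt(n) = 0.142 / sqrt(7) = 0.053670955
u_B = half_width / sqrt(3) = 1.122 / sqrt(3) = 0.647787
uc = sqrt(u_A^2 + u_B^2) = sqrt(0.053670955^2 + 0.647787^2) = 0.65000659
U = k * uc = 2 * 0.65000659
U = 1.3000

1.3000


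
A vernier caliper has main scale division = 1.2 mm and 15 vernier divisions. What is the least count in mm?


LC = MSD / n_div
= 1.2 / 15
= 0.0800

0.0800


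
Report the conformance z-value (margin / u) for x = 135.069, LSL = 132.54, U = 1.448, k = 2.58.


u = U / k = 1.448 / 2.58 = 0.56124031
margin = |LSL - x| = |132.54 - 135.069| = 2.529
z = margin / u = 2.529 / 0.56124031
z = 4.5061

4.5061


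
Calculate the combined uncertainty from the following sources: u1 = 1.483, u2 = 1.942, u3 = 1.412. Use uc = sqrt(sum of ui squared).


uc = sqrt(1.483^2 + 1.942^2 + 1.412^2)
uc = sqrt(7.964397)
uc = 2.8221

2.8221


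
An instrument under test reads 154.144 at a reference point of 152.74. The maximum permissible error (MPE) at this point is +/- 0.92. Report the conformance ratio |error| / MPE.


e = indication - reference = 154.144 - 152.74 = 1.4040
|e| = 1.4040
ratio = |e| / MPE = 1.4040 / 0.92
ratio = 1.5261

1.5261


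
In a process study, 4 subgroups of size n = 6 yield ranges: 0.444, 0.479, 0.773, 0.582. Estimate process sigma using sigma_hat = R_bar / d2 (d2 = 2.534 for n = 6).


R_bar = (0.444 + 0.479 + 0.773 + 0.582) / 4
R_bar = 2.278 / 4 = 0.5695
sigma_hat = R_bar / d2 = 0.5695 / 2.534 = 0.2247

0.2247


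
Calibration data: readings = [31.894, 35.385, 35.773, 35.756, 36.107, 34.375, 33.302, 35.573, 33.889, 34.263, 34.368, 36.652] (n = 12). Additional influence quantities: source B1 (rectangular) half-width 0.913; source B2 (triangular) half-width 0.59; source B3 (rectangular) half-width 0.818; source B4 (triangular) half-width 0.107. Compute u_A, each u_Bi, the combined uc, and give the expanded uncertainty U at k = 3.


mean = (31.894 + 35.385 + 35.773 + 35.756 + 36.107 + 34.375 + 33.302 + 35.573 + 33.889 + 34.263 + 34.368 + 36.652) / 12 = 34.77808333
s = sqrt(sum((x - mean)^2)/(n-1)) = 1.3520082
u_A = s / sqrt(n) = 1.3520082 / sqrt(12) = 0.39029115
u_B1 = 0.913 / sqrt(3) = 0.5271208
u_B2 = 0.59 / sqrt(6) = 0.24086649
u_B3 = 0.818 / sqrt(3) = 0.47227252
u_B4 = 0.107 / sqrt(6) = 0.043682567
uc = sqrt(0.39029115^2 + 0.5271208^2 + 0.24086649^2 + 0.47227252^2 + 0.043682567^2) = 0.8444819
U = k * uc = 3 * 0.8444819
U = 2.5334

2.5334


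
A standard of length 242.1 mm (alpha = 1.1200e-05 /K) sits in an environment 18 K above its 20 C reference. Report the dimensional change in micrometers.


dL = L * alpha * dT
= 242.1 * 1.1200e-05 * 18
= 0.0488074 mm
dL_um = 0.0488074 * 1000 = 48.8074 um

48.8074


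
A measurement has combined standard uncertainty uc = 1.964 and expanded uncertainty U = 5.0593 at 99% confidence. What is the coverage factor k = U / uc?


k = U / uc
k = 5.0593 / 1.964
k = 2.576

2.576


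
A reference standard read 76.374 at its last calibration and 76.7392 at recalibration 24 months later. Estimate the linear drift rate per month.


rate = (v2 - v1) / months
= (76.7392 - 76.374) / 24
= 0.3652 / 24
= 0.0152

0.0152


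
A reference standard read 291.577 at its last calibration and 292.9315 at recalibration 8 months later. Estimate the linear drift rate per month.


rate = (v2 - v1) / months
= (292.9315 - 291.577) / 8
= 1.3545 / 8
= 0.1693

0.1693


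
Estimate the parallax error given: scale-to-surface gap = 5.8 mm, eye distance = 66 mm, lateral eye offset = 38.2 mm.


error = h * offset / d
= 5.8 * 38.2 / 66
= 3.3570

3.3570


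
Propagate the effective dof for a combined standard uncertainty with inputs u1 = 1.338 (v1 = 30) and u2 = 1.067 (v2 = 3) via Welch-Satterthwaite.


uc = sqrt(u1^2 + u2^2) = sqrt(1.338^2 + 1.067^2) = 1.7113541
v_eff = uc^4 / (u1^4/v1 + u2^4/v2)
= 1.7113541^4 / (1.338^4/30 + 1.067^4/3)
= 8.5774761 / 0.53888485
v_eff = 15.9171

15.9171


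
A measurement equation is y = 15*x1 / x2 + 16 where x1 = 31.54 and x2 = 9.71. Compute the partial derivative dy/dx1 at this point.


y = 15*x1 / x2 + 16
dy/dx1 = 15/x2
Evaluate at x2 = 9.71: c1 = 15 / 9.71
c1 = 1.5448

1.5448


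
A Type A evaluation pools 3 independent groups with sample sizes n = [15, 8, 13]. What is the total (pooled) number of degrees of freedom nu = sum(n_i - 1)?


nu = sum_i (n_i - 1)
nu = ((15 - 1) + (8 - 1) + (13 - 1))
nu = 14 + 7 + 12
nu = 33

33


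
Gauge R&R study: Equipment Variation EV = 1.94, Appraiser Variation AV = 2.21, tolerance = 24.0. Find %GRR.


GRR = sqrt(EV^2 + AV^2) = sqrt(1.94^2 + 2.21^2) = 2.9406972
%GRR = GRR / tol * 100 = 2.9406972 / 24.0 * 100
%GRR = 12.2529

12.2529


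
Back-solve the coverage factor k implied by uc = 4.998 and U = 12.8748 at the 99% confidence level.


k = U / uc
k = 12.8748 / 4.998
k = 2.576

2.576


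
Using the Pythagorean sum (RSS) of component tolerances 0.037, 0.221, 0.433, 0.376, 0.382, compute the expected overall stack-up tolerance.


RSS = sqrt(0.037^2 + 0.221^2 + 0.433^2 + 0.376^2 + 0.382^2)
= sqrt(0.524999)
= 0.7246

0.7246


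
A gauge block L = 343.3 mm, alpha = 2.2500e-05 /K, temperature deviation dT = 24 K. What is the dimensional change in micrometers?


dL = L * alpha * dT
= 343.3 * 2.2500e-05 * 24
= 0.1853820 mm
dL_um = 0.1853820 * 1000 = 185.3820 um

185.3820


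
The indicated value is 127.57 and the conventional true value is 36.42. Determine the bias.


Systematic error = measured - true
= 127.57 - 36.42
= 91.1500

91.1500


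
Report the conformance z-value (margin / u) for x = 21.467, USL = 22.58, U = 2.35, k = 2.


u = U / k = 2.35 / 2 = 1.175
margin = |USL - x| = |22.58 - 21.467| = 1.113
z = margin / u = 1.113 / 1.175
z = 0.9472

0.9472


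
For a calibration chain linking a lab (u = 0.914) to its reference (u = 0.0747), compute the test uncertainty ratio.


TUR = u_lab / u_ref
= 0.914 / 0.0747
= 12.2356

12.2356


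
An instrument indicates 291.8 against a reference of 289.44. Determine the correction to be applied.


Correction = standard - reading
= 289.44 - 291.8
= -2.3600

-2.3600


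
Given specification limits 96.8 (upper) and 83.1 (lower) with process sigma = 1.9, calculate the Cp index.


Cp = (USL - LSL) / (6 * sigma)
= (96.8 - 83.1) / (6 * 1.9)
= 13.7000 / 11.4000
= 1.2018

1.2018


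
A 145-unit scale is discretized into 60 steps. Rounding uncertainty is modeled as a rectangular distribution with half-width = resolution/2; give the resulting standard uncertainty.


resolution = range / divisions
resolution = 145 / 60 = 2.4166667
u_res = resolution / (2*sqrt(3))
u_res = 2.4166667 / 3.4641016
u_res = 0.6976

0.6976


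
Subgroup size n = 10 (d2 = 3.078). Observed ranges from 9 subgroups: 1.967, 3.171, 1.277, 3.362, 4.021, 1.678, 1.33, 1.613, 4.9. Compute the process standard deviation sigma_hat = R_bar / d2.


R_bar = (1.967 + 3.171 + 1.277 + 3.362 + 4.021 + 1.678 + 1.33 + 1.613 + 4.9) / 9
R_bar = 23.319 / 9 = 2.591
sigma_hat = R_bar / d2 = 2.591 / 3.078 = 0.8418

0.8418


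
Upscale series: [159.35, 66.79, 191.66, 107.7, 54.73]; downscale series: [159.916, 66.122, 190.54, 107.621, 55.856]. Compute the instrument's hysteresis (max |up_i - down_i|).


|159.35 - 159.916| = 0.5660
|66.79 - 66.122| = 0.6680
|191.66 - 190.54| = 1.1200
|107.7 - 107.621| = 0.0790
|54.73 - 55.856| = 1.1260
hysteresis = max(diffs) = 1.1260

1.1260


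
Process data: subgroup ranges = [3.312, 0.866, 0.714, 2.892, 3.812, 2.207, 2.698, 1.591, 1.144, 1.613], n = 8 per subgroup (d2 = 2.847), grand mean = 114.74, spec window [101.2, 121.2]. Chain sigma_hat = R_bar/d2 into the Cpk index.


R_bar = (3.312 + 0.866 + 0.714 + 2.892 + 3.812 + 2.207 + 2.698 + 1.591 + 1.144 + 1.613) / 10 = 2.0849
sigma = R_bar / d2 = 2.0849 / 2.847 = 0.73231472
Cp = (USL - LSL)/(6*sigma) = (121.2 - 101.2)/(6*0.73231472) = 4.5518
Cpu = (121.2 - 114.74)/(3*0.73231472) = 2.9404
Cpl = (114.74 - 101.2)/(3*0.73231472) = 6.1631
Cpk = min(Cpu, Cpl) = 2.9404

2.9404


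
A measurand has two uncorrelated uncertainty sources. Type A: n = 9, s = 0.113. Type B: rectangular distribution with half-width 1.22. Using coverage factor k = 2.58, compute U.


u_A = s / sqrt(n) = 0.113 / sqrt(9) = 0.037666667
u_B = half_width / sqrt(3) = 1.22 / sqrt(3) = 0.70436733
uc = sqrt(u_A^2 + u_B^2) = sqrt(0.037666667^2 + 0.70436733^2) = 0.70537374
U = k * uc = 2.58 * 0.70537374
U = 1.8199

1.8199


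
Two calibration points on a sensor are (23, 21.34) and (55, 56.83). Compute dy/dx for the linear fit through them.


slope = (y2 - y1) / (x2 - x1)
= (56.83 - 21.34) / (55 - 23)
= 35.4900 / 32
= 1.1091

1.1091


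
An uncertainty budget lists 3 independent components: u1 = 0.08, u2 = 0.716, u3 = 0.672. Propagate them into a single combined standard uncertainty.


uc = sqrt(0.08^2 + 0.716^2 + 0.672^2)
uc = sqrt(0.97064)
uc = 0.9852

0.9852


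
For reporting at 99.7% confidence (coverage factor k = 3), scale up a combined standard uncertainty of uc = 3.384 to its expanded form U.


U = k * uc
U = 3 * 3.384
U = 10.1520

10.1520


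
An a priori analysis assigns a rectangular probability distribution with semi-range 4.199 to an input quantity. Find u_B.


u_B = half_width / sqrt(3)
u_B = 4.199 / 1.7320508
u_B = 2.4243

2.4243


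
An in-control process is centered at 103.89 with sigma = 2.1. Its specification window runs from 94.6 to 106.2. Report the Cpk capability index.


Cpu = (USL - mean) / (3*sigma) = (106.2 - 103.89) / (3*2.1) = 0.3667
Cpl = (mean - LSL) / (3*sigma) = (103.89 - 94.6) / (3*2.1) = 1.4746
Cpk = min(Cpu, Cpl) = 0.3667

0.3667


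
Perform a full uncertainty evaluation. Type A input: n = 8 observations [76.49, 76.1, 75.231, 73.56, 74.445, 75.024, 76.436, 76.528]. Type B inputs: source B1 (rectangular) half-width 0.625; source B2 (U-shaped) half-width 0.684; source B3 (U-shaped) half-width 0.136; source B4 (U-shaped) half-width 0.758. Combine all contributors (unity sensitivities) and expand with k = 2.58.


mean = (76.49 + 76.1 + 75.231 + 73.56 + 74.445 + 75.024 + 76.436 + 76.528) / 8 = 75.47675
s = sqrt(sum((x - mean)^2)/(n-1)) = 1.0983245
u_A = s / sqrt(n) = 1.0983245 / sqrt(8) = 0.38831635
u_B1 = 0.625 / sqrt(3) = 0.36084392
u_B2 = 0.684 / sqrt(2) = 0.48366104
u_B3 = 0.136 / sqrt(2) = 0.096166522
u_B4 = 0.758 / sqrt(2) = 0.53598694
uc = sqrt(0.38831635^2 + 0.36084392^2 + 0.48366104^2 + 0.096166522^2 + 0.53598694^2) = 0.90080848
U = k * uc = 2.58 * 0.90080848
U = 2.3241

2.3241


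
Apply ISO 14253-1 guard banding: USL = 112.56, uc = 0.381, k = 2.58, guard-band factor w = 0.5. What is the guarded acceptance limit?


U = k * uc = 2.58 * 0.381 = 0.98298
guard band g = w * U = 0.5 * 0.98298 = 0.49149
AL = USL - g = 112.56 - 0.49149
AL = 112.0685

112.0685


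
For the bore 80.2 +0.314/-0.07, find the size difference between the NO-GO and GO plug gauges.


GO = nominal - lower_tol (smallest hole = maximum material condition)
GO = 80.2 - 0.07 = 80.13
NO-GO = nominal + upper_tol (largest hole = least material condition)
NO-GO = 80.2 + 0.314 = 80.514
spread = NO-GO - GO = 80.514 - 80.13 = 0.3840

0.3840


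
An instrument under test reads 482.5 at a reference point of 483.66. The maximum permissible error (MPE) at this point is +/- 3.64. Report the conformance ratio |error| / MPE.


e = indication - reference = 482.5 - 483.66 = -1.1600
|e| = 1.1600
ratio = |e| / MPE = 1.1600 / 3.64
ratio = 0.3187

0.3187


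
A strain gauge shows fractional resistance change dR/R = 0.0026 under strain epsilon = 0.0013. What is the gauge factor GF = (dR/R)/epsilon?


GF = (dR/R) / epsilon
= 0.0026 / 0.0013
= 2.0000

2.0000


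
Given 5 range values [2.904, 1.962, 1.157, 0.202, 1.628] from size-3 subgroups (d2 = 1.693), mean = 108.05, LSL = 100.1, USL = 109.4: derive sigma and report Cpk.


R_bar = (2.904 + 1.962 + 1.157 + 0.202 + 1.628) / 5 = 1.5706
sigma = R_bar / d2 = 1.5706 / 1.693 = 0.9277023
Cp = (USL - LSL)/(6*sigma) = (109.4 - 100.1)/(6*0.9277023) = 1.6708
Cpu = (109.4 - 108.05)/(3*0.9277023) = 0.4851
Cpl = (108.05 - 100.1)/(3*0.9277023) = 2.8565
Cpk = min(Cpu, Cpl) = 0.4851

0.4851


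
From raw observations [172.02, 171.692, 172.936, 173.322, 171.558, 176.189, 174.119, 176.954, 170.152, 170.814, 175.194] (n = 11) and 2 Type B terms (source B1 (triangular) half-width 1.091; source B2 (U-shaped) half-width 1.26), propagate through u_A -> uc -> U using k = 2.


mean = (172.02 + 171.692 + 172.936 + 173.322 + 171.558 + 176.189 + 174.119 + 176.954 + 170.152 + 170.814 + 175.194) / 11 = 173.1772727
s = sqrt(sum((x - mean)^2)/(n-1)) = 2.2197311
u_A = s / sqrt(n) = 2.2197311 / sqrt(11) = 0.66927411
u_B1 = 1.091 / sqrt(6) = 0.44539888
u_B2 = 1.26 / sqrt(2) = 0.89095454
uc = sqrt(0.66927411^2 + 0.44539888^2 + 0.89095454^2) = 1.200045
U = k * uc = 2 * 1.200045
U = 2.4001

2.4001


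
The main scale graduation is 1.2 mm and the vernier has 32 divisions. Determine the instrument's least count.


LC = MSD / n_div
= 1.2 / 32
= 0.0375

0.0375


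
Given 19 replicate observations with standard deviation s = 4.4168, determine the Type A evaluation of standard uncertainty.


u_A = s / sqrt(n)
u_A = 4.4168 / sqrt(19)
u_A = 4.4168 / 4.3588989
u_A = 1.0133

1.0133


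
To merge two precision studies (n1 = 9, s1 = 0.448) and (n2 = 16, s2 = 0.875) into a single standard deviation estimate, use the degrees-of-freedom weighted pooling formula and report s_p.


s_p = sqrt(((n1-1)*s1^2 + (n2-1)*s2^2) / (n1+n2-2))
numerator = (9-1)*0.448^2 + (16-1)*0.875^2 = 1.605632 + 11.484375 = 13.090007
denominator = 9 + 16 - 2 = 23
s_p^2 = 13.090007 / 23 = 0.56913074
s_p = sqrt(0.56913074) = 0.7544

0.7544


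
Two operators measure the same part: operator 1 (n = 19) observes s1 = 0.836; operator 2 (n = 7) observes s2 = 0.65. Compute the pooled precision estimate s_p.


s_p = sqrt(((n1-1)*s1^2 + (n2-1)*s2^2) / (n1+n2-2))
numerator = (19-1)*0.836^2 + (7-1)*0.65^2 = 12.580128 + 2.535 = 15.115128
denominator = 19 + 7 - 2 = 24
s_p^2 = 15.115128 / 24 = 0.629797
s_p = sqrt(0.629797) = 0.7936

0.7936


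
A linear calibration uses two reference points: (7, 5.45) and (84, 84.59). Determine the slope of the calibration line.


slope = (y2 - y1) / (x2 - x1)
= (84.59 - 5.45) / (84 - 7)
= 79.1400 / 77
= 1.0278

1.0278


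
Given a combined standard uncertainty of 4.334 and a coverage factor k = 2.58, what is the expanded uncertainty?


U = k * uc
U = 2.58 * 4.334
U = 11.1817

11.1817


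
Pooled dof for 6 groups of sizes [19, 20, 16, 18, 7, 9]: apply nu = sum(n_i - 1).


nu = sum_i (n_i - 1)
nu = ((19 - 1) + (20 - 1) + (16 - 1) + (18 - 1) + (7 - 1) + (9 - 1))
nu = 18 + 19 + 15 + 17 + 6 + 8
nu = 83

83


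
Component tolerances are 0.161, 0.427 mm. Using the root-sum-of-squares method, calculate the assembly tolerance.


RSS = sqrt(0.161^2 + 0.427^2)
= sqrt(0.20825)
= 0.4563

0.4563


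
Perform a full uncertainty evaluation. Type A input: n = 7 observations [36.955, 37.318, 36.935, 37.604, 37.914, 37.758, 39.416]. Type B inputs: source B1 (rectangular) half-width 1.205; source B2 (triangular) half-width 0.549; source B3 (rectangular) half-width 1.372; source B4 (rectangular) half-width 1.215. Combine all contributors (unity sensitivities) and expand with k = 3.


mean = (36.955 + 37.318 + 36.935 + 37.604 + 37.914 + 37.758 + 39.416) / 7 = 37.7
s = sqrt(sum((x - mean)^2)/(n-1)) = 0.84549847
u_A = s / sqrt(n) = 0.84549847 / sqrt(7) = 0.31956838
u_B1 = 1.205 / sqrt(3) = 0.69570707
u_B2 = 0.549 / sqrt(6) = 0.22412831
u_B3 = 1.372 / sqrt(3) = 0.79212457
u_B4 = 1.215 / sqrt(3) = 0.70148058
uc = sqrt(0.31956838^2 + 0.69570707^2 + 0.22412831^2 + 0.79212457^2 + 0.70148058^2) = 1.3251046
U = k * uc = 3 * 1.3251046
U = 3.9753

3.9753


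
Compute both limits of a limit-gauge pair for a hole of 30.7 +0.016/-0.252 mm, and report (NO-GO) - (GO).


GO = nominal - lower_tol (smallest hole = maximum material condition)
GO = 30.7 - 0.252 = 30.448
NO-GO = nominal + upper_tol (largest hole = least material condition)
NO-GO = 30.7 + 0.016 = 30.716
spread = NO-GO - GO = 30.716 - 30.448 = 0.2680

0.2680


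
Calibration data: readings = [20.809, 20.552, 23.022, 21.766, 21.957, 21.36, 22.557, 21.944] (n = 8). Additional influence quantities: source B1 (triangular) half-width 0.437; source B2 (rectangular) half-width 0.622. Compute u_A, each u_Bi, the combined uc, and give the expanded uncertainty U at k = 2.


mean = (20.809 + 20.552 + 23.022 + 21.766 + 21.957 + 21.36 + 22.557 + 21.944) / 8 = 21.745875
s = sqrt(sum((x - mean)^2)/(n-1)) = 0.83002779
u_A = s / sqrt(n) = 0.83002779 / sqrt(8) = 0.29345914
u_B1 = 0.437 / sqrt(6) = 0.1784045
u_B2 = 0.622 / sqrt(3) = 0.35911187
uc = sqrt(0.29345914^2 + 0.1784045^2 + 0.35911187^2) = 0.49689815
U = k * uc = 2 * 0.49689815
U = 0.9938

0.9938


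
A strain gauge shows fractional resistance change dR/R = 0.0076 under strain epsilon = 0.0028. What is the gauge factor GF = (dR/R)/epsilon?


GF = (dR/R) / epsilon
= 0.0076 / 0.0028
= 2.7143

2.7143


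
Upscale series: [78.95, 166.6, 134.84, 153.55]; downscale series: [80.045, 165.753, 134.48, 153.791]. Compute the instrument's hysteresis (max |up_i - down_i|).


|78.95 - 80.045| = 1.0950
|166.6 - 165.753| = 0.8470
|134.84 - 134.48| = 0.3600
|153.55 - 153.791| = 0.2410
hysteresis = max(diffs) = 1.0950

1.0950


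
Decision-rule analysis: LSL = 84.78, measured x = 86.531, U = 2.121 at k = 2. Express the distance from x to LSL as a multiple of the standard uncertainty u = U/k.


u = U / k = 2.121 / 2 = 1.0605
margin = |LSL - x| = |84.78 - 86.531| = 1.751
z = margin / u = 1.751 / 1.0605
z = 1.6511

1.6511


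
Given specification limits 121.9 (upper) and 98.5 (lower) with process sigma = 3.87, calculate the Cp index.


Cp = (USL - LSL) / (6 * sigma)
= (121.9 - 98.5) / (6 * 3.87)
= 23.4000 / 23.2200
= 1.0078

1.0078


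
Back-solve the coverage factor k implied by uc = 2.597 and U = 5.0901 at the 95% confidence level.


k = U / uc
k = 5.0901 / 2.597
k = 1.96

1.96


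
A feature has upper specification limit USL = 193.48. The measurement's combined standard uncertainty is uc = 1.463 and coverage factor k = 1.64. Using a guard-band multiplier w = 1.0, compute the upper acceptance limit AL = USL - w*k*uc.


U = k * uc = 1.64 * 1.463 = 2.39932
guard band g = w * U = 1.0 * 2.39932 = 2.39932
AL = USL - g = 193.48 - 2.39932
AL = 191.0807

191.0807


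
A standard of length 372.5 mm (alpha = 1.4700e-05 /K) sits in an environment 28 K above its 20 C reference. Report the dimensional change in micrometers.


dL = L * alpha * dT
= 372.5 * 1.4700e-05 * 28
= 0.1533210 mm
dL_um = 0.1533210 * 1000 = 153.3210 um

153.3210


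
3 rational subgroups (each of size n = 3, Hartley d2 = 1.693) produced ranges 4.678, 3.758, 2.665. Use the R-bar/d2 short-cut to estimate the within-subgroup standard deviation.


R_bar = (4.678 + 3.758 + 2.665) / 3
R_bar = 11.101 / 3 = 3.7003333
sigma_hat = R_bar / d2 = 3.7003333 / 1.693 = 2.1857

2.1857


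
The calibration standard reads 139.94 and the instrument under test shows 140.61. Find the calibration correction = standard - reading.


Correction = standard - reading
= 139.94 - 140.61
= -0.6700

-0.6700


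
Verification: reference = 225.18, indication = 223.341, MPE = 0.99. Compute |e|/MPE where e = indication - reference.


e = indication - reference = 223.341 - 225.18 = -1.8390
|e| = 1.8390
ratio = |e| / MPE = 1.8390 / 0.99
ratio = 1.8576

1.8576


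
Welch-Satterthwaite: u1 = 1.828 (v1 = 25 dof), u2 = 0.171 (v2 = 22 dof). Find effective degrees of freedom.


uc = sqrt(u1^2 + u2^2) = sqrt(1.828^2 + 0.171^2) = 1.8359807
v_eff = uc^4 / (u1^4/v1 + u2^4/v2)
= 1.8359807^4 / (1.828^4/25 + 0.171^4/22)
= 11.362462 / 0.44668621
v_eff = 25.4372

25.4372


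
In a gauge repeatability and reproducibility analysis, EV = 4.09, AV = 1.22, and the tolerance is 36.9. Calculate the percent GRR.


GRR = sqrt(EV^2 + AV^2) = sqrt(4.09^2 + 1.22^2) = 4.2680792
%GRR = GRR / tol * 100 = 4.2680792 / 36.9 * 100
%GRR = 11.5666

11.5666


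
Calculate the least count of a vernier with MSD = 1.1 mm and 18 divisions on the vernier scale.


LC = MSD / n_div
= 1.1 / 18
= 0.0611

0.0611


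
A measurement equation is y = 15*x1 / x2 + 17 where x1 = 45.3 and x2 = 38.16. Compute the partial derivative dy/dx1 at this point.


y = 15*x1 / x2 + 17
dy/dx1 = 15/x2
Evaluate at x2 = 38.16: c1 = 15 / 38.16
c1 = 0.3931

0.3931


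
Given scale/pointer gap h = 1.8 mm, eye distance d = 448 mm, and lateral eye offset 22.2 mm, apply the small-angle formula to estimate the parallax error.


error = h * offset / d
= 1.8 * 22.2 / 448
= 0.0892

0.0892


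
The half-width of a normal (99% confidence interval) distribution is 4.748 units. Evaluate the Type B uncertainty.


u_B = half_width / 2.576
u_B = 4.748 / 2.576
u_B = 1.8432

1.8432


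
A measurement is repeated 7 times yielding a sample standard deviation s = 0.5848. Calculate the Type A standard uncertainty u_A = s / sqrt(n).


u_A = s / sqrt(n)
u_A = 0.5848 / sqrt(7)
u_A = 0.5848 / 2.6457513
u_A = 0.2210

0.2210


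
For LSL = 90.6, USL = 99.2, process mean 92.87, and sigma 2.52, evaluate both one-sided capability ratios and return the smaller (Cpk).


Cpu = (USL - mean) / (3*sigma) = (99.2 - 92.87) / (3*2.52) = 0.8373
Cpl = (mean - LSL) / (3*sigma) = (92.87 - 90.6) / (3*2.52) = 0.3003
Cpk = min(Cpu, Cpl) = 0.3003

0.3003


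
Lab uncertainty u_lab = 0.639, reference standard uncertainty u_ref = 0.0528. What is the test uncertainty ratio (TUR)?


TUR = u_lab / u_ref
= 0.639 / 0.0528
= 12.1023

12.1023


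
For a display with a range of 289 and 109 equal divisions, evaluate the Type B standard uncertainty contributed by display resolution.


resolution = range / divisions
resolution = 289 / 109 = 2.6513761
u_res = resolution / (2*sqrt(3))
u_res = 2.6513761 / 3.4641016
u_res = 0.7654

0.7654


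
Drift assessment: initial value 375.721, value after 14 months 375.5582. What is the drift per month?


rate = (v2 - v1) / months
= (375.5582 - 375.721) / 14
= -0.1628 / 14
= -0.0116

-0.0116
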